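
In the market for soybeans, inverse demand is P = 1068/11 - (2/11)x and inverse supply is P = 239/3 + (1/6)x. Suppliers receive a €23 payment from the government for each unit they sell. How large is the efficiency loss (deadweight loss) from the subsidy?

Deadweight loss = €759

Pre-subsidy: 1068/11 - (2/11)x = 239/3 + (1/6)x gives x* = 50 and P* = 88.
With the subsidy, sellers receive Ps = Pb + 23 for each unit, where Pb is the price buyers pay.
On the curves, Pb = 1068/11 - (2/11)x and Ps = 239/3 + (1/6)x; the wedge Ps − Pb = 23 gives 239/3 + (1/6)x − (1068/11 - (2/11)x) = 23, so x' = 116.
Then Pb = 1068/11 − (2/11)·116 = 76 and Ps = 239/3 + (1/6)·116 = 99.
The subsidy expands output by 116 − 50 = 66 past the efficient level; on those units the gap between marginal cost and willingness to pay runs from 0 up to 23.
DWL = ½ × 23 × 66 = 759.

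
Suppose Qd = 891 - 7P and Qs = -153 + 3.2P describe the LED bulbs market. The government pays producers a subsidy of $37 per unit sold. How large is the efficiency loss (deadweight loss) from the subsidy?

Pre-subsidy: 891 - 7P = -153 + 3.2P gives P* = 1740/17, Q* = 2967/17.
With the subsidy, sellers receive Ps = Pb + 37 for each unit, where Pb is the price buyers pay.
Supply in terms of Pb becomes Qs = -153 + 3.2(Pb + 37) = -34.6 + 3.2Pb. Setting this equal to demand: 891 - 7Pb = -34.6 + 3.2Pb, so Pb = 4628/51.
Sellers receive Ps = 4628/51 + 37 = 6515/51; Q' = 891 − 7·(4628/51) = 13045/51.
The subsidy expands output by 13045/51 − 2967/17 = 4144/51 past the efficient level; on those units the gap between marginal cost and willingness to pay runs from 0 up to 37.
DWL = ½ × 37 × 4144/51 = 76664/51.

Deadweight loss = 76664/51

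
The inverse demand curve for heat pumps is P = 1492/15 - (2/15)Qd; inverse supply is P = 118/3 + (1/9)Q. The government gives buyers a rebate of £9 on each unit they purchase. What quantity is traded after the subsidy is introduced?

Pre-subsidy: 1492/15 - (2/15)Q = 118/3 + (1/9)Q gives Q* = 246 and P* = 200/3.
With the rebate, buyers effectively pay Pb = Ps − 9, where Ps is the price sellers receive.
On the curves, Pb = 1492/15 - (2/15)Q and Ps = 118/3 + (1/9)Q; the wedge Ps − Pb = 9 gives 118/3 + (1/9)Q − (1492/15 - (2/15)Q) = 9, so Q' = 3111/11.
Then Pb = 1492/15 − (2/15)·(3111/11) = 2038/33 and Ps = 118/3 + (1/9)·(3111/11) = 2335/33.

Q' = 3111/11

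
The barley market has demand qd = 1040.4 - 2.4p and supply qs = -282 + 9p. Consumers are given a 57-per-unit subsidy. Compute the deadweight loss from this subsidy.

Pre-subsidy: 1040.4 - 2.4p = -282 + 9p gives p* = 116, q* = 762.
With the rebate, buyers effectively pay pb = ps − 57, where ps is the price sellers receive.
Demand in terms of ps becomes qd = 1040.4 − 2.4(ps − 57) = 1177.2 - 2.4ps. Setting this equal to supply: 1177.2 - 2.4ps = -282 + 9ps, so ps = 128.
Buyers pay pb = 128 − 57 = 71; q' = -282 + 9·128 = 870.
The subsidy expands output by 870 − 762 = 108 past the efficient level; on those units the gap between marginal cost and willingness to pay runs from 0 up to 57.
DWL = ½ × 57 × 108 = 3078.

Deadweight loss = 3078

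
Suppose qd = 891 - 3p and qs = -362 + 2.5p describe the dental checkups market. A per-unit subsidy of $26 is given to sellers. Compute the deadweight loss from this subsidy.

Deadweight loss = 5070/11

Pre-subsidy: 891 - 3p = -362 + 2.5p gives p* = 2506/11, q* = 2283/11.
With the subsidy, sellers receive ps = pb + 26 for each unit, where pb is the price buyers pay.
Supply in terms of pb becomes qs = -362 + 2.5(pb + 26) = -297 + 2.5pb. Setting this equal to demand: 891 - 3pb = -297 + 2.5pb, so pb = 216.
Sellers receive ps = 216 + 26 = 242; q' = 891 − 3·216 = 243.
The subsidy expands output by 243 − 2283/11 = 390/11 past the efficient level; on those units the gap between marginal cost and willingness to pay runs from 0 up to 26.
DWL = ½ × 26 × 390/11 = 5070/11.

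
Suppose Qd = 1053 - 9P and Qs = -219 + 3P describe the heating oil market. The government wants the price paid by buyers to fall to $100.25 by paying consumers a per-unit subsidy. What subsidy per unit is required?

Required subsidy s = $23 per unit

At a buyer price of 100.25, quantity demanded is 1053 − 9·100.25 = 150.75.
Sellers supply 150.75 only when they receive Ps with -219 + 3·Ps = 150.75, i.e. Ps = 123.25.
s = Ps − Pb = 123.25 − 100.25 = 23.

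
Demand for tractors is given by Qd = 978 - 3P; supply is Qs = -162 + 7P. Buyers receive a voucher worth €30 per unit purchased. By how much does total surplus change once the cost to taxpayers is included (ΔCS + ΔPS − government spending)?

Net change in total surplus = -€945

Pre-subsidy: 978 - 3P = -162 + 7P gives P* = 114, Q* = 636.
With the rebate, buyers effectively pay Pb = Ps − 30, where Ps is the price sellers receive.
Demand in terms of Ps becomes Qd = 978 − 3(Ps − 30) = 1068 - 3Ps. Setting this equal to supply: 1068 - 3Ps = -162 + 7Ps, so Ps = 123.
Buyers pay Pb = 123 − 30 = 93; Q' = -162 + 7·123 = 699.
ΔCS = ½(636 + 699)(114 − 93) = 14017.5; ΔPS = ½(636 + 699)(123 − 114) = 6007.5.
Government spending = 30 × 699 = 20970.
Net change = 14017.5 + 6007.5 − 20970 = -945. The loss equals the DWL triangle ½·30·63.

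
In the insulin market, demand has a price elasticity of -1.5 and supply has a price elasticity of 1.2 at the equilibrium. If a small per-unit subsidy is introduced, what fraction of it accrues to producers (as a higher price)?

For a small subsidy around the equilibrium, the benefit split depends on the relative slopes, which at a point are proportional to the elasticities.
Buyer share = εs/(εs + |εd|) = 1.2/(1.2 + 1.5) = 4/9; seller share = |εd|/(εs + |εd|) = 5/9.
So producers capture 5/9 of the subsidy.

Producer share = 5/9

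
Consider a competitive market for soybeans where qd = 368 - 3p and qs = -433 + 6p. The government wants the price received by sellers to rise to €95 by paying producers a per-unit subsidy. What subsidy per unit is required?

At a seller price of 95, quantity supplied is -433 + 6·95 = 137.
Buyers absorb 137 only when they pay pb with 368 − 3·pb = 137, i.e. pb = 77.
s = ps − pb = 95 − 77 = 18.

Required subsidy s = €18 per unit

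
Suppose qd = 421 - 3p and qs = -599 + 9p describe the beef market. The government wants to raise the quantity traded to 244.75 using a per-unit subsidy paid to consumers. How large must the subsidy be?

Required subsidy s = 35 per unit

At q = 244.75, invert demand for the buyer price: pb = (421 − 244.75)/3 = 58.75; invert supply for the seller price: ps = (244.75 − (-599))/9 = 93.75.
The subsidy must fill the gap: s = ps − pb = 93.75 − 58.75 = 35.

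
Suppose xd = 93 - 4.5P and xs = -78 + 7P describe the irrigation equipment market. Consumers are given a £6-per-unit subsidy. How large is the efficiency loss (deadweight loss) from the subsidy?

Pre-subsidy: 93 - 4.5P = -78 + 7P gives P* = 342/23, x* = 600/23.
With the rebate, buyers effectively pay Pb = Ps − 6, where Ps is the price sellers receive.
Demand in terms of Ps becomes xd = 93 − 4.5(Ps − 6) = 120 - 4.5Ps. Setting this equal to supply: 120 - 4.5Ps = -78 + 7Ps, so Ps = 396/23.
Buyers pay Pb = 396/23 − 6 = 258/23; x' = -78 + 7·(396/23) = 978/23.
The subsidy expands output by 978/23 − 600/23 = 378/23 past the efficient level; on those units the gap between marginal cost and willingness to pay runs from 0 up to 6.
DWL = ½ × 6 × 378/23 = 1134/23.

Deadweight loss = 1134/23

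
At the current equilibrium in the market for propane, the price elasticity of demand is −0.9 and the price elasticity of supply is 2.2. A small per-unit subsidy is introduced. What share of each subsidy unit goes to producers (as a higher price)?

Producer share = 9/31

For a small subsidy around the equilibrium, the benefit split depends on the relative slopes, which at a point are proportional to the elasticities.
Buyer share = εs/(εs + |εd|) = 2.2/(2.2 + 0.9) = 22/31; seller share = |εd|/(εs + |εd|) = 9/31.
So producers capture 9/31 of the subsidy.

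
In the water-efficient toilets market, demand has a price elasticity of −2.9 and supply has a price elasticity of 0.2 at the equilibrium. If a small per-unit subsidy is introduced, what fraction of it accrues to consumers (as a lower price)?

Consumer share = 2/31

For a small subsidy around the equilibrium, the benefit split depends on the relative slopes, which at a point are proportional to the elasticities.
Buyer share = εs/(εs + |εd|) = 0.2/(0.2 + 2.9) = 2/31; seller share = |εd|/(εs + |εd|) = 29/31.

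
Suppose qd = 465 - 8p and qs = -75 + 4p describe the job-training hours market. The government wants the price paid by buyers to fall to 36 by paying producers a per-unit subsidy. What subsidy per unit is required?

At a buyer price of 36, quantity demanded is 465 − 8·36 = 177.
Sellers supply 177 only when they receive ps with -75 + 4·ps = 177, i.e. ps = 63.
s = ps − pb = 63 − 36 = 27.

Required subsidy s = 27 per unit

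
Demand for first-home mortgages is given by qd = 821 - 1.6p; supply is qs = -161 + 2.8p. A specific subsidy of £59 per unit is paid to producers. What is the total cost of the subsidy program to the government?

Government cost = 1700321/55

Pre-subsidy: 821 - 1.6p = -161 + 2.8p gives p* = 2455/11, q* = 5103/11.
With the subsidy, sellers receive ps = pb + 59 for each unit, where pb is the price buyers pay.
Supply in terms of pb becomes qs = -161 + 2.8(pb + 59) = 4.2 + 2.8pb. Setting this equal to demand: 821 - 1.6pb = 4.2 + 2.8pb, so pb = 2042/11.
Sellers receive ps = 2042/11 + 59 = 2691/11; q' = 821 − 1.6·(2042/11) = 28819/55.
Government outlay = subsidy × quantity = 59 × 28819/55 = 1700321/55.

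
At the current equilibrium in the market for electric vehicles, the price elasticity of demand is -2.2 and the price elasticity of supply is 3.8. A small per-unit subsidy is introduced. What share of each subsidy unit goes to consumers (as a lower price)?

Consumer share = 19/30

For a small subsidy around the equilibrium, the benefit split depends on the relative slopes, which at a point are proportional to the elasticities.
Buyer share = εs/(εs + |εd|) = 3.8/(3.8 + 2.2) = 19/30; seller share = |εd|/(εs + |εd|) = 11/30.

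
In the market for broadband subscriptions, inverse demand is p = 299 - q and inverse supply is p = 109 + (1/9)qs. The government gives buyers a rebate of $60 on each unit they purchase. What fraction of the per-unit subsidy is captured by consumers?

Consumer share = 0.9

Pre-subsidy: 299 - q = 109 + (1/9)q gives q* = 171 and p* = 128.
With the rebate, buyers effectively pay pb = ps − 60, where ps is the price sellers receive.
On the curves, pb = 299 - q and ps = 109 + (1/9)q; the wedge ps − pb = 60 gives 109 + (1/9)q − (299 - q) = 60, so q' = 225.
Then pb = 299 − 1·225 = 74 and ps = 109 + (1/9)·225 = 134.
Buyers' price falls by p* − pb = 128 − 74 = 54; sellers' price rises by ps − p* = 134 − 128 = 6.
So consumers capture 54/60 = 0.9 of each unit of subsidy.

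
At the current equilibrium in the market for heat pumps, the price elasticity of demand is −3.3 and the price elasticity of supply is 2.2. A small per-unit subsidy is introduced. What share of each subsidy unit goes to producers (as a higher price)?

Producer share = 0.6

For a small subsidy around the equilibrium, the benefit split depends on the relative slopes, which at a point are proportional to the elasticities.
Buyer share = εs/(εs + |εd|) = 2.2/(2.2 + 3.3) = 0.4; seller share = |εd|/(εs + |εd|) = 0.6.
So producers capture 0.6 of the subsidy.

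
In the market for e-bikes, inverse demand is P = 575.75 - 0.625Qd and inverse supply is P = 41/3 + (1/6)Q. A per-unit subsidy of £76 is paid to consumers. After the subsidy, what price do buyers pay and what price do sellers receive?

Buyers pay £72; sellers receive £148

Pre-subsidy: 575.75 - 0.625Q = 41/3 + (1/6)Q gives Q* = 710 and P* = 132.
With the rebate, buyers effectively pay Pb = Ps − 76, where Ps is the price sellers receive.
On the curves, Pb = 575.75 - 0.625Q and Ps = 41/3 + (1/6)Q; the wedge Ps − Pb = 76 gives 41/3 + (1/6)Q − (575.75 - 0.625Q) = 76, so Q' = 806.
Then Pb = 575.75 − 0.625·806 = 72 and Ps = 41/3 + (1/6)·806 = 148.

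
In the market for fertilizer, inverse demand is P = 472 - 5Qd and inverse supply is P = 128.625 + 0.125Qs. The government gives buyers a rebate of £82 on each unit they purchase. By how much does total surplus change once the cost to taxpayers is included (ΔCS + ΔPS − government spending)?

Net change in total surplus = -£656

Pre-subsidy: 472 - 5Q = 128.625 + 0.125Q gives Q* = 67 and P* = 137.
With the rebate, buyers effectively pay Pb = Ps − 82, where Ps is the price sellers receive.
On the curves, Pb = 472 - 5Q and Ps = 128.625 + 0.125Q; the wedge Ps − Pb = 82 gives 128.625 + 0.125Q − (472 - 5Q) = 82, so Q' = 83.
Then Pb = 472 − 5·83 = 57 and Ps = 128.625 + 0.125·83 = 139.
ΔCS = ½(67 + 83)(137 − 57) = 6000; ΔPS = ½(67 + 83)(139 − 137) = 150.
Government spending = 82 × 83 = 6806.
Net change = 6000 + 150 − 6806 = -656. The loss equals the DWL triangle ½·82·16.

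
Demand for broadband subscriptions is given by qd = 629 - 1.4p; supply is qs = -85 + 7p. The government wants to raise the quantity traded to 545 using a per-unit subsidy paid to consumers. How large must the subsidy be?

Required subsidy s = 30 per unit

At q = 545, invert demand for the buyer price: pb = (629 − 545)/1.4 = 60; invert supply for the seller price: ps = (545 − (-85))/7 = 90.
The subsidy must fill the gap: s = ps − pb = 90 − 60 = 30.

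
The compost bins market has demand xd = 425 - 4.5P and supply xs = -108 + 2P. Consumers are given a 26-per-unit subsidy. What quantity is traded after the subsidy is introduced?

Pre-subsidy: 425 - 4.5P = -108 + 2P gives P* = 82, x* = 56.
With the rebate, buyers effectively pay Pb = Ps − 26, where Ps is the price sellers receive.
Demand in terms of Ps becomes xd = 425 − 4.5(Ps − 26) = 542 - 4.5Ps. Setting this equal to supply: 542 - 4.5Ps = -108 + 2Ps, so Ps = 100.
Buyers pay Pb = 100 − 26 = 74; x' = -108 + 2·100 = 92.

x' = 92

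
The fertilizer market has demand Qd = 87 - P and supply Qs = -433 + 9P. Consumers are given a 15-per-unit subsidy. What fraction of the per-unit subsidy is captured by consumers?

Pre-subsidy: 87 - P = -433 + 9P gives P* = 52, Q* = 35.
With the rebate, buyers effectively pay Pb = Ps − 15, where Ps is the price sellers receive.
Demand in terms of Ps becomes Qd = 87 − 1(Ps − 15) = 102 - Ps. Setting this equal to supply: 102 - Ps = -433 + 9Ps, so Ps = 53.5.
Buyers pay Pb = 53.5 − 15 = 38.5; Q' = -433 + 9·53.5 = 48.5.
Buyers' price falls by P* − Pb = 52 − 38.5 = 13.5; sellers' price rises by Ps − P* = 53.5 − 52 = 1.5.
So consumers capture 13.5/15 = 0.9 of each unit of subsidy.

Consumer share = 0.9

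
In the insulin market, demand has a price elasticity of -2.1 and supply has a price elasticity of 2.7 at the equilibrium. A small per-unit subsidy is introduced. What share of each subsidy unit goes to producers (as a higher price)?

For a small subsidy around the equilibrium, the benefit split depends on the relative slopes, which at a point are proportional to the elasticities.
Buyer share = εs/(εs + |εd|) = 2.7/(2.7 + 2.1) = 0.5625; seller share = |εd|/(εs + |εd|) = 0.4375.
So producers capture 0.4375 of the subsidy.

Producer share = 0.4375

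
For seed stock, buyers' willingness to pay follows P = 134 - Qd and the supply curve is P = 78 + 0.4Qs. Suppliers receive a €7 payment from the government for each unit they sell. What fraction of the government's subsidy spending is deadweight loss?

Pre-subsidy: 134 - Q = 78 + 0.4Q gives Q* = 40 and P* = 94.
With the subsidy, sellers receive Ps = Pb + 7 for each unit, where Pb is the price buyers pay.
On the curves, Pb = 134 - Q and Ps = 78 + 0.4Q; the wedge Ps − Pb = 7 gives 78 + 0.4Q − (134 - Q) = 7, so Q' = 45.
Then Pb = 134 − 1·45 = 89 and Ps = 78 + 0.4·45 = 96.
ΔCS = ½(40 + 45)(94 − 89) = 212.5; ΔPS = ½(40 + 45)(96 − 94) = 85.
Government spending = 7 × 45 = 315.
DWL = ½ × 7 × (45 − 40) = 17.5; fraction = 17.5 / 315 = 1/18.

DWL / government spending = 1/18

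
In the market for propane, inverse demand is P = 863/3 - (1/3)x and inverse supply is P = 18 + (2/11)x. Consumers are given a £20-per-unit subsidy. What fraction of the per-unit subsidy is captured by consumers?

Pre-subsidy: 863/3 - (1/3)x = 18 + (2/11)x gives x* = 8899/17 and P* = 1924/17.
With the rebate, buyers effectively pay Pb = Ps − 20, where Ps is the price sellers receive.
On the curves, Pb = 863/3 - (1/3)x and Ps = 18 + (2/11)x; the wedge Ps − Pb = 20 gives 18 + (2/11)x − (863/3 - (1/3)x) = 20, so x' = 9559/17.
Then Pb = 863/3 − (1/3)·(9559/17) = 1704/17 and Ps = 18 + (2/11)·(9559/17) = 2044/17.
Buyers' price falls by P* − Pb = 1924/17 − 1704/17 = 220/17; sellers' price rises by Ps − P* = 2044/17 − 1924/17 = 120/17.
So consumers capture (220/17)/20 = 11/17 of each unit of subsidy.

Consumer share = 11/17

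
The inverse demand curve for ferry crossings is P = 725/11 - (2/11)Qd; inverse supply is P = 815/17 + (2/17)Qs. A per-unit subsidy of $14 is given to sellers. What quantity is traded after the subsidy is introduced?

Q' = 106.75

Pre-subsidy: 725/11 - (2/11)Q = 815/17 + (2/17)Q gives Q* = 60 and P* = 55.
With the subsidy, sellers receive Ps = Pb + 14 for each unit, where Pb is the price buyers pay.
On the curves, Pb = 725/11 - (2/11)Q and Ps = 815/17 + (2/17)Q; the wedge Ps − Pb = 14 gives 815/17 + (2/17)Q − (725/11 - (2/11)Q) = 14, so Q' = 106.75.
Then Pb = 725/11 − (2/11)·106.75 = 46.5 and Ps = 815/17 + (2/17)·106.75 = 60.5.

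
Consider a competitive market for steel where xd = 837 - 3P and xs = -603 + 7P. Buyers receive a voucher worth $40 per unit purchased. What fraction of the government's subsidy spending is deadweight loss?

DWL / government spending = 14/163

Pre-subsidy: 837 - 3P = -603 + 7P gives P* = 144, x* = 405.
With the rebate, buyers effectively pay Pb = Ps − 40, where Ps is the price sellers receive.
Demand in terms of Ps becomes xd = 837 − 3(Ps − 40) = 957 - 3Ps. Setting this equal to supply: 957 - 3Ps = -603 + 7Ps, so Ps = 156.
Buyers pay Pb = 156 − 40 = 116; x' = -603 + 7·156 = 489.
ΔCS = ½(405 + 489)(144 − 116) = 12516; ΔPS = ½(405 + 489)(156 − 144) = 5364.
Government spending = 40 × 489 = 19560.
DWL = ½ × 40 × (489 − 405) = 1680; fraction = 1680 / 19560 = 14/163.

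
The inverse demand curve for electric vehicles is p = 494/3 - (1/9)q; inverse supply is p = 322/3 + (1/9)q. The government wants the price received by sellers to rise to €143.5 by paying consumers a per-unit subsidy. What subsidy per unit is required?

At a seller price of 143.5, quantity supplied is -966 + 9·143.5 = 325.5.
Buyers absorb 325.5 only when they pay pb = 494/3 − (1/9)·325.5 = 128.5.
s = ps − pb = 143.5 − 128.5 = 15.

Required subsidy s = €15 per unit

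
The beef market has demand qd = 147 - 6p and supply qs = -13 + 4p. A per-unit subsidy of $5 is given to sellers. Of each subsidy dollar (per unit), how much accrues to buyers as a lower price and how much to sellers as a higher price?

Pre-subsidy: 147 - 6p = -13 + 4p gives p* = 16, q* = 51.
With the subsidy, sellers receive ps = pb + 5 for each unit, where pb is the price buyers pay.
Supply in terms of pb becomes qs = -13 + 4(pb + 5) = 7 + 4pb. Setting this equal to demand: 147 - 6pb = 7 + 4pb, so pb = 14.
Sellers receive ps = 14 + 5 = 19; q' = 147 − 6·14 = 63.
Buyers' price falls by p* − pb = 16 − 14 = 2; sellers' price rises by ps − p* = 19 − 16 = 3.

Buyers gain $2 per unit; sellers gain $3 per unit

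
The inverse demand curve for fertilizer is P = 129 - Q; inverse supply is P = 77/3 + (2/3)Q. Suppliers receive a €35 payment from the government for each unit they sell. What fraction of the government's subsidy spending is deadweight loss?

Pre-subsidy: 129 - Q = 77/3 + (2/3)Q gives Q* = 62 and P* = 67.
With the subsidy, sellers receive Ps = Pb + 35 for each unit, where Pb is the price buyers pay.
On the curves, Pb = 129 - Q and Ps = 77/3 + (2/3)Q; the wedge Ps − Pb = 35 gives 77/3 + (2/3)Q − (129 - Q) = 35, so Q' = 83.
Then Pb = 129 − 1·83 = 46 and Ps = 77/3 + (2/3)·83 = 81.
ΔCS = ½(62 + 83)(67 − 46) = 1522.5; ΔPS = ½(62 + 83)(81 − 67) = 1015.
Government spending = 35 × 83 = 2905.
DWL = ½ × 35 × (83 − 62) = 367.5; fraction = 367.5 / 2905 = 21/166.

DWL / government spending = 21/166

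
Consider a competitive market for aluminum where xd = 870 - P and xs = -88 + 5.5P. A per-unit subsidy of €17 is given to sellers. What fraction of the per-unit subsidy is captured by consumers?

Pre-subsidy: 870 - P = -88 + 5.5P gives P* = 1916/13, x* = 9394/13.
With the subsidy, sellers receive Ps = Pb + 17 for each unit, where Pb is the price buyers pay.
Supply in terms of Pb becomes xs = -88 + 5.5(Pb + 17) = 5.5 + 5.5Pb. Setting this equal to demand: 870 - Pb = 5.5 + 5.5Pb, so Pb = 133.
Sellers receive Ps = 133 + 17 = 150; x' = 870 − 1·133 = 737.
Buyers' price falls by P* − Pb = 1916/13 − 133 = 187/13; sellers' price rises by Ps − P* = 150 − 1916/13 = 34/13.
So consumers capture (187/13)/17 = 11/13 of each unit of subsidy.

Consumer share = 11/13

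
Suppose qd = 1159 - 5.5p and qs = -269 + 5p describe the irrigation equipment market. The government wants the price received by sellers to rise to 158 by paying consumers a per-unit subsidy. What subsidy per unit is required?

At a seller price of 158, quantity supplied is -269 + 5·158 = 521.
Buyers absorb 521 only when they pay pb with 1159 − 5.5·pb = 521, i.e. pb = 116.
s = ps − pb = 158 − 116 = 42.

Required subsidy s = 42 per unit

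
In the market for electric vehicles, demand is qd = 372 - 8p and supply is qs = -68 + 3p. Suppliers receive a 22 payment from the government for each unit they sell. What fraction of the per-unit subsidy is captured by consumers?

Pre-subsidy: 372 - 8p = -68 + 3p gives p* = 40, q* = 52.
With the subsidy, sellers receive ps = pb + 22 for each unit, where pb is the price buyers pay.
Supply in terms of pb becomes qs = -68 + 3(pb + 22) = -2 + 3pb. Setting this equal to demand: 372 - 8pb = -2 + 3pb, so pb = 34.
Sellers receive ps = 34 + 22 = 56; q' = 372 − 8·34 = 100.
Buyers' price falls by p* − pb = 40 − 34 = 6; sellers' price rises by ps − p* = 56 − 40 = 16.
So consumers capture 6/22 = 3/11 of each unit of subsidy.

Consumer share = 3/11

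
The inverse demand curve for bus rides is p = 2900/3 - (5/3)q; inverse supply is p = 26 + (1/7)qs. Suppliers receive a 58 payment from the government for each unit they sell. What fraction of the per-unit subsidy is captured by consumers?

Consumer share = 35/38

Pre-subsidy: 2900/3 - (5/3)q = 26 + (1/7)q gives q* = 9877/19 and p* = 1905/19.
With the subsidy, sellers receive ps = pb + 58 for each unit, where pb is the price buyers pay.
On the curves, pb = 2900/3 - (5/3)q and ps = 26 + (1/7)q; the wedge ps − pb = 58 gives 26 + (1/7)q − (2900/3 - (5/3)q) = 58, so q' = 10486/19.
Then pb = 2900/3 − (5/3)·(10486/19) = 890/19 and ps = 26 + (1/7)·(10486/19) = 1992/19.
Buyers' price falls by p* − pb = 1905/19 − 890/19 = 1015/19; sellers' price rises by ps − p* = 1992/19 − 1905/19 = 87/19.
So consumers capture (1015/19)/58 = 35/38 of each unit of subsidy.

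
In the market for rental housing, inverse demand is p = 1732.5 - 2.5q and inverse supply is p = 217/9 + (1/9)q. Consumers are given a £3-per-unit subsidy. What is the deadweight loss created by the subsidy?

Pre-subsidy: 1732.5 - 2.5q = 217/9 + (1/9)q gives q* = 30751/47 and p* = 4550/47.
With the rebate, buyers effectively pay pb = ps − 3, where ps is the price sellers receive.
On the curves, pb = 1732.5 - 2.5q and ps = 217/9 + (1/9)q; the wedge ps − pb = 3 gives 217/9 + (1/9)q − (1732.5 - 2.5q) = 3, so q' = 30805/47.
Then pb = 1732.5 − 2.5·(30805/47) = 4415/47 and ps = 217/9 + (1/9)·(30805/47) = 4556/47.
The subsidy expands output by 30805/47 − 30751/47 = 54/47 past the efficient level; on those units the gap between marginal cost and willingness to pay runs from 0 up to 3.
DWL = ½ × 3 × 54/47 = 81/47.

Deadweight loss = 81/47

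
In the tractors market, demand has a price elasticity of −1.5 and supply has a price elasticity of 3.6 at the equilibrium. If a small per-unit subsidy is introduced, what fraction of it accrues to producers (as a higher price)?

For a small subsidy around the equilibrium, the benefit split depends on the relative slopes, which at a point are proportional to the elasticities.
Buyer share = εs/(εs + |εd|) = 3.6/(3.6 + 1.5) = 12/17; seller share = |εd|/(εs + |εd|) = 5/17.
So producers capture 5/17 of the subsidy.

Producer share = 5/17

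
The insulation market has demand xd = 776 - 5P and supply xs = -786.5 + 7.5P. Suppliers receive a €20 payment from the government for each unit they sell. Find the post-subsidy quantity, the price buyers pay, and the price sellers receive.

x' = 211; buyers pay €113; sellers receive €133

Pre-subsidy: 776 - 5P = -786.5 + 7.5P gives P* = 125, x* = 151.
With the subsidy, sellers receive Ps = Pb + 20 for each unit, where Pb is the price buyers pay.
Supply in terms of Pb becomes xs = -786.5 + 7.5(Pb + 20) = -636.5 + 7.5Pb. Setting this equal to demand: 776 - 5Pb = -636.5 + 7.5Pb, so Pb = 113.
Sellers receive Ps = 113 + 20 = 133; x' = 776 − 5·113 = 211.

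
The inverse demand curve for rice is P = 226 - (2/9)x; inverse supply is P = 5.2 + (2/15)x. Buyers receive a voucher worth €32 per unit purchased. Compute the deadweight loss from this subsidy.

Deadweight loss = €1440

Pre-subsidy: 226 - (2/9)x = 5.2 + (2/15)x gives x* = 621 and P* = 88.
With the rebate, buyers effectively pay Pb = Ps − 32, where Ps is the price sellers receive.
On the curves, Pb = 226 - (2/9)x and Ps = 5.2 + (2/15)x; the wedge Ps − Pb = 32 gives 5.2 + (2/15)x − (226 - (2/9)x) = 32, so x' = 711.
Then Pb = 226 − (2/9)·711 = 68 and Ps = 5.2 + (2/15)·711 = 100.
The subsidy expands output by 711 − 621 = 90 past the efficient level; on those units the gap between marginal cost and willingness to pay runs from 0 up to 32.
DWL = ½ × 32 × 90 = 1440.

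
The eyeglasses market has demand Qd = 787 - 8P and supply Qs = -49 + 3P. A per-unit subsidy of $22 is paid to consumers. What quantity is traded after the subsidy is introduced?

Q' = 227

Pre-subsidy: 787 - 8P = -49 + 3P gives P* = 76, Q* = 179.
With the rebate, buyers effectively pay Pb = Ps − 22, where Ps is the price sellers receive.
Demand in terms of Ps becomes Qd = 787 − 8(Ps − 22) = 963 - 8Ps. Setting this equal to supply: 963 - 8Ps = -49 + 3Ps, so Ps = 92.
Buyers pay Pb = 92 − 22 = 70; Q' = -49 + 3·92 = 227.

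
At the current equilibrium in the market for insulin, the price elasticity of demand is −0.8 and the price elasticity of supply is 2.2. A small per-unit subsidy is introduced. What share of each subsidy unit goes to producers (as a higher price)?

For a small subsidy around the equilibrium, the benefit split depends on the relative slopes, which at a point are proportional to the elasticities.
Buyer share = εs/(εs + |εd|) = 2.2/(2.2 + 0.8) = 11/15; seller share = |εd|/(εs + |εd|) = 4/15.
So producers capture 4/15 of the subsidy.

Producer share = 4/15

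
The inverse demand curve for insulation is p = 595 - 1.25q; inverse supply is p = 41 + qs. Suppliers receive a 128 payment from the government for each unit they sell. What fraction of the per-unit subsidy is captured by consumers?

Pre-subsidy: 595 - 1.25q = 41 + q gives q* = 2216/9 and p* = 2585/9.
With the subsidy, sellers receive ps = pb + 128 for each unit, where pb is the price buyers pay.
On the curves, pb = 595 - 1.25q and ps = 41 + q; the wedge ps − pb = 128 gives 41 + q − (595 - 1.25q) = 128, so q' = 2728/9.
Then pb = 595 − 1.25·(2728/9) = 1945/9 and ps = 41 + 1·(2728/9) = 3097/9.
Buyers' price falls by p* − pb = 2585/9 − 1945/9 = 640/9; sellers' price rises by ps − p* = 3097/9 − 2585/9 = 512/9.
So consumers capture (640/9)/128 = 5/9 of each unit of subsidy.

Consumer share = 5/9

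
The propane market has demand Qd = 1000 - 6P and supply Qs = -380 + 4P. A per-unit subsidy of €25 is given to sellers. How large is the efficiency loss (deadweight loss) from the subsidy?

Deadweight loss = €750

Pre-subsidy: 1000 - 6P = -380 + 4P gives P* = 138, Q* = 172.
With the subsidy, sellers receive Ps = Pb + 25 for each unit, where Pb is the price buyers pay.
Supply in terms of Pb becomes Qs = -380 + 4(Pb + 25) = -280 + 4Pb. Setting this equal to demand: 1000 - 6Pb = -280 + 4Pb, so Pb = 128.
Sellers receive Ps = 128 + 25 = 153; Q' = 1000 − 6·128 = 232.
The subsidy expands output by 232 − 172 = 60 past the efficient level; on those units the gap between marginal cost and willingness to pay runs from 0 up to 25.
DWL = ½ × 25 × 60 = 750.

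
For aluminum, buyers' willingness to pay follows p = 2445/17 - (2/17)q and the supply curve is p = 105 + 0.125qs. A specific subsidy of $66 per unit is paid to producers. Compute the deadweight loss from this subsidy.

Pre-subsidy: 2445/17 - (2/17)q = 105 + 0.125q gives q* = 160 and p* = 125.
With the subsidy, sellers receive ps = pb + 66 for each unit, where pb is the price buyers pay.
On the curves, pb = 2445/17 - (2/17)q and ps = 105 + 0.125q; the wedge ps − pb = 66 gives 105 + 0.125q − (2445/17 - (2/17)q) = 66, so q' = 432.
Then pb = 2445/17 − (2/17)·432 = 93 and ps = 105 + 0.125·432 = 159.
The subsidy expands output by 432 − 160 = 272 past the efficient level; on those units the gap between marginal cost and willingness to pay runs from 0 up to 66.
DWL = ½ × 66 × 272 = 8976.

Deadweight loss = $8976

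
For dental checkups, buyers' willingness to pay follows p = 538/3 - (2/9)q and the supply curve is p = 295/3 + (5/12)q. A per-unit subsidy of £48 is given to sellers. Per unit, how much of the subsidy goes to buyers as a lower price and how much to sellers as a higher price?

Buyers gain 384/23 per unit; sellers gain 720/23 per unit

Pre-subsidy: 538/3 - (2/9)q = 295/3 + (5/12)q gives q* = 2916/23 and p* = 10430/69.
With the subsidy, sellers receive ps = pb + 48 for each unit, where pb is the price buyers pay.
On the curves, pb = 538/3 - (2/9)q and ps = 295/3 + (5/12)q; the wedge ps − pb = 48 gives 295/3 + (5/12)q − (538/3 - (2/9)q) = 48, so q' = 4644/23.
Then pb = 538/3 − (2/9)·(4644/23) = 9278/69 and ps = 295/3 + (5/12)·(4644/23) = 12590/69.
Buyers' price falls by p* − pb = 10430/69 − 9278/69 = 384/23; sellers' price rises by ps − p* = 12590/69 − 10430/69 = 720/23.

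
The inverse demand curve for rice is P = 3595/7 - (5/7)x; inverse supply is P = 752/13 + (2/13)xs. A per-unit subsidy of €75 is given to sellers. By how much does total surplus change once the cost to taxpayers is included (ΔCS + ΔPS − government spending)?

Net change in total surplus = -511875/158

Pre-subsidy: 3595/7 - (5/7)x = 752/13 + (2/13)x gives x* = 41471/79 and P* = 10950/79.
With the subsidy, sellers receive Ps = Pb + 75 for each unit, where Pb is the price buyers pay.
On the curves, Pb = 3595/7 - (5/7)x and Ps = 752/13 + (2/13)x; the wedge Ps − Pb = 75 gives 752/13 + (2/13)x − (3595/7 - (5/7)x) = 75, so x' = 48296/79.
Then Pb = 3595/7 − (5/7)·(48296/79) = 6075/79 and Ps = 752/13 + (2/13)·(48296/79) = 12000/79.
ΔCS = ½(41471/79 + 48296/79)(10950/79 − 6075/79) = 437614125/12482; ΔPS = ½(41471/79 + 48296/79)(12000/79 − 10950/79) = 47127675/6241.
Government spending = 75 × 48296/79 = 3622200/79.
Net change = 437614125/12482 + 47127675/6241 − 3622200/79 = -511875/158. The loss equals the DWL triangle ½·75·6825/79.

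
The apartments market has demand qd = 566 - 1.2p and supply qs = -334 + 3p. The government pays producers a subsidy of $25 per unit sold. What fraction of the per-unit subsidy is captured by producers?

Producer share = 2/7

Pre-subsidy: 566 - 1.2p = -334 + 3p gives p* = 1500/7, q* = 2162/7.
With the subsidy, sellers receive ps = pb + 25 for each unit, where pb is the price buyers pay.
Supply in terms of pb becomes qs = -334 + 3(pb + 25) = -259 + 3pb. Setting this equal to demand: 566 - 1.2pb = -259 + 3pb, so pb = 1375/7.
Sellers receive ps = 1375/7 + 25 = 1550/7; q' = 566 − 1.2·(1375/7) = 2312/7.
Buyers' price falls by p* − pb = 1500/7 − 1375/7 = 125/7; sellers' price rises by ps − p* = 1550/7 − 1500/7 = 50/7.
So producers capture (50/7)/25 = 2/7 of each unit of subsidy.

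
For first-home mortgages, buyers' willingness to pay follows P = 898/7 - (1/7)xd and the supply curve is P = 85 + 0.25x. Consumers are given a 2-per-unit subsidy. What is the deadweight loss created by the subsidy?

Deadweight loss = 56/11

Pre-subsidy: 898/7 - (1/7)x = 85 + 0.25x gives x* = 1212/11 and P* = 1238/11.
With the rebate, buyers effectively pay Pb = Ps − 2, where Ps is the price sellers receive.
On the curves, Pb = 898/7 - (1/7)x and Ps = 85 + 0.25x; the wedge Ps − Pb = 2 gives 85 + 0.25x − (898/7 - (1/7)x) = 2, so x' = 1268/11.
Then Pb = 898/7 − (1/7)·(1268/11) = 1230/11 and Ps = 85 + 0.25·(1268/11) = 1252/11.
The subsidy expands output by 1268/11 − 1212/11 = 56/11 past the efficient level; on those units the gap between marginal cost and willingness to pay runs from 0 up to 2.
DWL = ½ × 2 × 56/11 = 56/11.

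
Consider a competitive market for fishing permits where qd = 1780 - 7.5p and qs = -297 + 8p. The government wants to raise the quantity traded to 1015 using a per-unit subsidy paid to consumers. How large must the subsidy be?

Required subsidy s = 62 per unit

At q = 1015, invert demand for the buyer price: pb = (1780 − 1015)/7.5 = 102; invert supply for the seller price: ps = (1015 − (-297))/8 = 164.
The subsidy must fill the gap: s = ps − pb = 164 − 102 = 62.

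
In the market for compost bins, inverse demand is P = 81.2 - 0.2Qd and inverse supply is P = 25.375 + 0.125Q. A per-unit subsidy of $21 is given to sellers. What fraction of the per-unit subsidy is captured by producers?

Producer share = 5/13

Pre-subsidy: 81.2 - 0.2Q = 25.375 + 0.125Q gives Q* = 2233/13 and P* = 609/13.
With the subsidy, sellers receive Ps = Pb + 21 for each unit, where Pb is the price buyers pay.
On the curves, Pb = 81.2 - 0.2Q and Ps = 25.375 + 0.125Q; the wedge Ps − Pb = 21 gives 25.375 + 0.125Q − (81.2 - 0.2Q) = 21, so Q' = 3073/13.
Then Pb = 81.2 − 0.2·(3073/13) = 441/13 and Ps = 25.375 + 0.125·(3073/13) = 714/13.
Buyers' price falls by P* − Pb = 609/13 − 441/13 = 168/13; sellers' price rises by Ps − P* = 714/13 − 609/13 = 105/13.
So producers capture (105/13)/21 = 5/13 of each unit of subsidy.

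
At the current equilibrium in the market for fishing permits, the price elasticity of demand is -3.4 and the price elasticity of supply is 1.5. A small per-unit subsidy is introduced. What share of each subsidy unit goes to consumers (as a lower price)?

Consumer share = 15/49

For a small subsidy around the equilibrium, the benefit split depends on the relative slopes, which at a point are proportional to the elasticities.
Buyer share = εs/(εs + |εd|) = 1.5/(1.5 + 3.4) = 15/49; seller share = |εd|/(εs + |εd|) = 34/49.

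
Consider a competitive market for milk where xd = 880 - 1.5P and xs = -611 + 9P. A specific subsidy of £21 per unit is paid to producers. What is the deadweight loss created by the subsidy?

Pre-subsidy: 880 - 1.5P = -611 + 9P gives P* = 142, x* = 667.
With the subsidy, sellers receive Ps = Pb + 21 for each unit, where Pb is the price buyers pay.
Supply in terms of Pb becomes xs = -611 + 9(Pb + 21) = -422 + 9Pb. Setting this equal to demand: 880 - 1.5Pb = -422 + 9Pb, so Pb = 124.
Sellers receive Ps = 124 + 21 = 145; x' = 880 − 1.5·124 = 694.
The subsidy expands output by 694 − 667 = 27 past the efficient level; on those units the gap between marginal cost and willingness to pay runs from 0 up to 21.
DWL = ½ × 21 × 27 = 283.5.

Deadweight loss = £283.5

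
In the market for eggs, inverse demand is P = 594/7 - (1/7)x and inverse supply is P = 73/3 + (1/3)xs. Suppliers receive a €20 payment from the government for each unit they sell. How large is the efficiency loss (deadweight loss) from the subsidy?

Deadweight loss = €420

Pre-subsidy: 594/7 - (1/7)x = 73/3 + (1/3)x gives x* = 127.1 and P* = 66.7.
With the subsidy, sellers receive Ps = Pb + 20 for each unit, where Pb is the price buyers pay.
On the curves, Pb = 594/7 - (1/7)x and Ps = 73/3 + (1/3)x; the wedge Ps − Pb = 20 gives 73/3 + (1/3)x − (594/7 - (1/7)x) = 20, so x' = 169.1.
Then Pb = 594/7 − (1/7)·169.1 = 60.7 and Ps = 73/3 + (1/3)·169.1 = 80.7.
The subsidy expands output by 169.1 − 127.1 = 42 past the efficient level; on those units the gap between marginal cost and willingness to pay runs from 0 up to 20.
DWL = ½ × 20 × 42 = 420.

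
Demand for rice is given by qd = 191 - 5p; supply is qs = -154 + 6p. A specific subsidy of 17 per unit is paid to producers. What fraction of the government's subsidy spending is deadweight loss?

DWL / government spending = 255/886

Pre-subsidy: 191 - 5p = -154 + 6p gives p* = 345/11, q* = 376/11.
With the subsidy, sellers receive ps = pb + 17 for each unit, where pb is the price buyers pay.
Supply in terms of pb becomes qs = -154 + 6(pb + 17) = -52 + 6pb. Setting this equal to demand: 191 - 5pb = -52 + 6pb, so pb = 243/11.
Sellers receive ps = 243/11 + 17 = 430/11; q' = 191 − 5·(243/11) = 886/11.
ΔCS = ½(376/11 + 886/11)(345/11 − 243/11) = 64362/121; ΔPS = ½(376/11 + 886/11)(430/11 − 345/11) = 53635/121.
Government spending = 17 × 886/11 = 15062/11.
DWL = ½ × 17 × (886/11 − 376/11) = 4335/11; fraction = (4335/11) / (15062/11) = 255/886.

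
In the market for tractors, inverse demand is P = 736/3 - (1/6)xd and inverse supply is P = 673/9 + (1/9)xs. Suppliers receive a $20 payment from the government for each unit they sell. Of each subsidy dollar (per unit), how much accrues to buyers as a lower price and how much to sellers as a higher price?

Buyers gain $12 per unit; sellers gain $8 per unit

Pre-subsidy: 736/3 - (1/6)x = 673/9 + (1/9)x gives x* = 614 and P* = 143.
With the subsidy, sellers receive Ps = Pb + 20 for each unit, where Pb is the price buyers pay.
On the curves, Pb = 736/3 - (1/6)x and Ps = 673/9 + (1/9)x; the wedge Ps − Pb = 20 gives 673/9 + (1/9)x − (736/3 - (1/6)x) = 20, so x' = 686.
Then Pb = 736/3 − (1/6)·686 = 131 and Ps = 673/9 + (1/9)·686 = 151.
Buyers' price falls by P* − Pb = 143 − 131 = 12; sellers' price rises by Ps − P* = 151 − 143 = 8.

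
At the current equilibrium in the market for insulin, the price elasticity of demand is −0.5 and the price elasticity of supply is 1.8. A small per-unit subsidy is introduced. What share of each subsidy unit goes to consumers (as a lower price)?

Consumer share = 18/23

For a small subsidy around the equilibrium, the benefit split depends on the relative slopes, which at a point are proportional to the elasticities.
Buyer share = εs/(εs + |εd|) = 1.8/(1.8 + 0.5) = 18/23; seller share = |εd|/(εs + |εd|) = 5/23.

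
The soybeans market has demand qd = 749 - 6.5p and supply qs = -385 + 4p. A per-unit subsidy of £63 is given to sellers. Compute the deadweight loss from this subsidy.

Deadweight loss = £4914

Pre-subsidy: 749 - 6.5p = -385 + 4p gives p* = 108, q* = 47.
With the subsidy, sellers receive ps = pb + 63 for each unit, where pb is the price buyers pay.
Supply in terms of pb becomes qs = -385 + 4(pb + 63) = -133 + 4pb. Setting this equal to demand: 749 - 6.5pb = -133 + 4pb, so pb = 84.
Sellers receive ps = 84 + 63 = 147; q' = 749 − 6.5·84 = 203.
The subsidy expands output by 203 − 47 = 156 past the efficient level; on those units the gap between marginal cost and willingness to pay runs from 0 up to 63.
DWL = ½ × 63 × 156 = 4914.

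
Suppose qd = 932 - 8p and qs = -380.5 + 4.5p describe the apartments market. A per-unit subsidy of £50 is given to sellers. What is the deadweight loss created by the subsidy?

Deadweight loss = £3600

Pre-subsidy: 932 - 8p = -380.5 + 4.5p gives p* = 105, q* = 92.
With the subsidy, sellers receive ps = pb + 50 for each unit, where pb is the price buyers pay.
Supply in terms of pb becomes qs = -380.5 + 4.5(pb + 50) = -155.5 + 4.5pb. Setting this equal to demand: 932 - 8pb = -155.5 + 4.5pb, so pb = 87.
Sellers receive ps = 87 + 50 = 137; q' = 932 − 8·87 = 236.
The subsidy expands output by 236 − 92 = 144 past the efficient level; on those units the gap between marginal cost and willingness to pay runs from 0 up to 50.
DWL = ½ × 50 × 144 = 3600.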